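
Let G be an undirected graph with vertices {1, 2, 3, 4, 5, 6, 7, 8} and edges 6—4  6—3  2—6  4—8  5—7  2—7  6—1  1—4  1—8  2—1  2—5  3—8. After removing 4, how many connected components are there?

With 4 gone, the remaining components are: {1, 2, 3, 5, 6, 7, 8}.
That is 1 component.

1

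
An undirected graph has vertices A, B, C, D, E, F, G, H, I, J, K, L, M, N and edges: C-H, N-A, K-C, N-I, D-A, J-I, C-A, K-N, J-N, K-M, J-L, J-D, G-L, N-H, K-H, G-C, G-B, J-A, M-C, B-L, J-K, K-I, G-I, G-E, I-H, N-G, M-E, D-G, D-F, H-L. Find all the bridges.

The edges on the cycle J-K-N-A-D-J are not bridges since each lies on that cycle.
But removing D-F disconnects D from F — this is a bridge.

D-F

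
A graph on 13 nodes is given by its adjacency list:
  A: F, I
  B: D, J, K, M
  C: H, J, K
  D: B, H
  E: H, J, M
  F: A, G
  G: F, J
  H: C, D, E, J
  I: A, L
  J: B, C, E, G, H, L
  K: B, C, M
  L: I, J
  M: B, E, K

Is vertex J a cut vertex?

Yes

Deleting J raises the number of components from 1 to 2, so J is a cut vertex.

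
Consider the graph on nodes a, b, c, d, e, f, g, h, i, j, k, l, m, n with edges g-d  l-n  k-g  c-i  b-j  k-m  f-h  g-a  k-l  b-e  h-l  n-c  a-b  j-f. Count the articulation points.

6

Removing b increases the component count from 1 to 2, so b is a cut vertex.
Removing c increases the component count from 1 to 2, so c is a cut vertex.
Removing g increases the component count from 1 to 2, so g is a cut vertex.
Likewise k, l, n are cut vertices.
By contrast removing d leaves 1 component; it is not a cut vertex. No other vertex is a cut vertex either.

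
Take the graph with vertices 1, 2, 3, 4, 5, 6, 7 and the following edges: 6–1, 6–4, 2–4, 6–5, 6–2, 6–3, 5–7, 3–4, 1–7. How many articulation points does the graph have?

Removing 6 increases the component count from 1 to 2, so 6 is a cut vertex.
By contrast removing 1 leaves 1 component; it is not a cut vertex. No other vertex is a cut vertex either.

1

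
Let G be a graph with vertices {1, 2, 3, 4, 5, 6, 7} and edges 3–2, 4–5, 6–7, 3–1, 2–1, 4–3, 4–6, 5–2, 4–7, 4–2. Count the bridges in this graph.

The edges on the cycle 4-6-7-4 are not bridges since each lies on that cycle.
Every edge lies on some cycle, so there are no bridges.

0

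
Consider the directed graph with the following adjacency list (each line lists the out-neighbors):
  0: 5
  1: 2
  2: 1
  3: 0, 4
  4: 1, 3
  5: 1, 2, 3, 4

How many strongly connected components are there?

2

{0, 3, 4, 5} are all mutually reachable — one SCC of size 4.
{1, 2} are all mutually reachable — one SCC of size 2.
That gives 2 strongly connected components.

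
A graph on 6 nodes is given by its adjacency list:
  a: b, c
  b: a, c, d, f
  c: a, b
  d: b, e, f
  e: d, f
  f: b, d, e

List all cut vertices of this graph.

b

Removing b increases the component count from 1 to 2, so b is a cut vertex.
By contrast removing e leaves 1 component; it is not a cut vertex. No other vertex is a cut vertex either.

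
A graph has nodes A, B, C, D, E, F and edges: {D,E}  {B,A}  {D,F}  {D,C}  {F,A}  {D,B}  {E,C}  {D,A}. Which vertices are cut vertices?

D

Removing D increases the component count from 1 to 2, so D is a cut vertex.
By contrast removing A leaves 1 component; it is not a cut vertex. No other vertex is a cut vertex either.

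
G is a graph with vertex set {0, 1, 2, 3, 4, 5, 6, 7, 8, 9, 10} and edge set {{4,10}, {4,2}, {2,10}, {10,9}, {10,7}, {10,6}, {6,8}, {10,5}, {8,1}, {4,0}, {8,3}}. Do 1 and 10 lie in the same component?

Yes

From 1 we can reach 0, 1, 2, 3, 4, 5, 6, 7, 8, 9, 10, which includes 10.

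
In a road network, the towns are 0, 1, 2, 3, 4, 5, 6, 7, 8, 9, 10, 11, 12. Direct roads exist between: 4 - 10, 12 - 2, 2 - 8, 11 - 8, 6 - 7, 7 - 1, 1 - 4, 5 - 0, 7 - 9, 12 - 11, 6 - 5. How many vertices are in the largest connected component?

3 is isolated — a component by itself.
Starting from 2 we can reach 2, 8, 11, 12. That is one component of size 4.
Starting from 0 we can reach 0, 1, 4, 5, 6, 7, 9, 10. That is one component of size 8.
The largest has 8 vertices.

8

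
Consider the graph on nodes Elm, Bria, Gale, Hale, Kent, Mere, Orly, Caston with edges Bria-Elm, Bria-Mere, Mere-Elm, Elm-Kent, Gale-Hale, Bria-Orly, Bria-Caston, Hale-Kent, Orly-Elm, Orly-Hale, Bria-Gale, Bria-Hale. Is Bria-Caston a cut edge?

Removing Bria-Caston leaves no path between Bria and Caston: the component count goes from 1 to 2. So it is a bridge.

Yes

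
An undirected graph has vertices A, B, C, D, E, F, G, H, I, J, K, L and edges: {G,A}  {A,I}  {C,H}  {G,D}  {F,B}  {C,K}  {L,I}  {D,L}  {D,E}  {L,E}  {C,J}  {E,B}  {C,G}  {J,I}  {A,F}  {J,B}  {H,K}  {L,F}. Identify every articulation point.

C

Removing C increases the component count from 1 to 2, so C is a cut vertex.
By contrast removing J leaves 1 component; it is not a cut vertex. No other vertex is a cut vertex either.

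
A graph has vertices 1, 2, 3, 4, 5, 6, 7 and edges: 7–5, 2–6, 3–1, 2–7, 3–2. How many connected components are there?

2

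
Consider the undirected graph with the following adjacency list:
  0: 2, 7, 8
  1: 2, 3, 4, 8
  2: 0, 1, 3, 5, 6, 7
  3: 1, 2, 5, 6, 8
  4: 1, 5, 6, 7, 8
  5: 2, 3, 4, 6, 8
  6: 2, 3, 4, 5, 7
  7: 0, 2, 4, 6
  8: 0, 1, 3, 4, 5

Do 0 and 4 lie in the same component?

Yes

From 0 we can reach 0, 1, 2, 3, 4, 5, 6, 7, 8, which includes 4.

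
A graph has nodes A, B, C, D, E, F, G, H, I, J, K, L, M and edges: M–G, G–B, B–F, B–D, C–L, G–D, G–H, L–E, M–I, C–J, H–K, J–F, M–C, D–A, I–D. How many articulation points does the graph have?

5

Removing C increases the component count from 1 to 2, so C is a cut vertex.
Removing D increases the component count from 1 to 2, so D is a cut vertex.
Removing G increases the component count from 1 to 2, so G is a cut vertex.
Likewise H, L are cut vertices.
By contrast removing I leaves 1 component; it is not a cut vertex. No other vertex is a cut vertex either.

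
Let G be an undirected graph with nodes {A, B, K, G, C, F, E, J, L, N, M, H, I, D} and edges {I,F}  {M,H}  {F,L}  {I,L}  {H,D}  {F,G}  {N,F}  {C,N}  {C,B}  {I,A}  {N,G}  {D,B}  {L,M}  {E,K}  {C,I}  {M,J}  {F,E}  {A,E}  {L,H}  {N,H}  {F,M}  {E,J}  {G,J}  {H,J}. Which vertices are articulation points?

E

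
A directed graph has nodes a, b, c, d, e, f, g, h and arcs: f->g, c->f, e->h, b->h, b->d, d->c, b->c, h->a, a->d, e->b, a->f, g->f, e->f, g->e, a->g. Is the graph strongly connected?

Yes

From b we can reach every vertex (a, b, c, d, e, f, g, h), and every vertex can reach b (a, b, c, d, e, f, g, h). So the whole graph is one strongly connected component.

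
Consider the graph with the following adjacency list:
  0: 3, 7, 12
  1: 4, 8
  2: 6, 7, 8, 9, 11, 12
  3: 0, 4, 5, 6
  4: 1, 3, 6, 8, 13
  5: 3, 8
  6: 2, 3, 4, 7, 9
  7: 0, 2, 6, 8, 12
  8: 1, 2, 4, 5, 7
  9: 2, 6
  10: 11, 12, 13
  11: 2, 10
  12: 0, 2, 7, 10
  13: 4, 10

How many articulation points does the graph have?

0

Removing 0, for instance, still leaves 1 component. No single vertex removal increases the component count — the graph has no articulation points.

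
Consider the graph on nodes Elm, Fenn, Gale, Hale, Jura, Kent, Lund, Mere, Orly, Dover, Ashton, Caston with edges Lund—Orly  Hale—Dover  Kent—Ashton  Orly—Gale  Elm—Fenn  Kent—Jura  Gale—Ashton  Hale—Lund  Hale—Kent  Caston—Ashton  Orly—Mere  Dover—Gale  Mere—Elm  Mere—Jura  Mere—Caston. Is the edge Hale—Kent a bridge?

No

After removing Hale—Kent, the path Hale-Dover-Gale-Ashton-Kent still connects them, so the edge is not a bridge.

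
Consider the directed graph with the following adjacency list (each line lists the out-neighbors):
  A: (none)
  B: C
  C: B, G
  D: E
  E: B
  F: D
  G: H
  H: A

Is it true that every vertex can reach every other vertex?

No

There is no directed path from A to F, so the graph is not strongly connected.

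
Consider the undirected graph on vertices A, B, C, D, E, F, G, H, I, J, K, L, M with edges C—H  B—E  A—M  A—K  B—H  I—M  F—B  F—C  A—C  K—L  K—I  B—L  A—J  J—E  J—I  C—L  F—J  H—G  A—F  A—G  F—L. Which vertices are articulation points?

none

Removing B, for instance, still leaves 2 components. No single vertex removal increases the component count — the graph has no articulation points.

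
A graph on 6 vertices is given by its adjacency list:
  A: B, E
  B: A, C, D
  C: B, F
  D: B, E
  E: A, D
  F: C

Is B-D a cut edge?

No

After removing B-D, the path B-A-E-D still connects them, so the edge is not a bridge.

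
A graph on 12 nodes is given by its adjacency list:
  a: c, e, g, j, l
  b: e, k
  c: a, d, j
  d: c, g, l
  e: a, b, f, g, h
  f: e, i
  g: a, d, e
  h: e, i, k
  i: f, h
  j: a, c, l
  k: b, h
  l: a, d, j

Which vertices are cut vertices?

Removing e increases the component count from 1 to 2, so e is a cut vertex.
By contrast removing k leaves 1 component; it is not a cut vertex. No other vertex is a cut vertex either.

e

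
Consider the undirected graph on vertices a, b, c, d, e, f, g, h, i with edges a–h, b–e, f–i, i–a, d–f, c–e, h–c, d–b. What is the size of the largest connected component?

g is isolated — a component by itself.
Starting from a we can reach a, b, c, d, e, f, h, i. That is one component of size 8.
The largest has 8 vertices.

8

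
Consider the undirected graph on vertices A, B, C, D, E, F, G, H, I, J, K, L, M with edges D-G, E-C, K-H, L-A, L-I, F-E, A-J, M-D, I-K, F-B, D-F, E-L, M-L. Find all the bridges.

A-J, A-L, B-F, C-E, D-G, H-K, I-K, I-L

The edges on the cycle M-D-F-E-L-M are not bridges since each lies on that cycle.
But removing L-I disconnects L from I; removing A-J disconnects A from J; removing I-K disconnects I from K; removing F-B disconnects F from B — these are bridges.
In total 8 edges are bridges.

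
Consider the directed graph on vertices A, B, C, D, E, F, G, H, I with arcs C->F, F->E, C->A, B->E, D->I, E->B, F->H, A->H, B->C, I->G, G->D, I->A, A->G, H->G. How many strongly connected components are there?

2

{A, D, G, H, I} are all mutually reachable — one SCC of size 5.
{B, C, E, F} are all mutually reachable — one SCC of size 4.
That gives 2 strongly connected components.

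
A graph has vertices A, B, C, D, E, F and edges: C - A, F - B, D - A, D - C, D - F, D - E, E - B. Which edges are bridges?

The edges on the cycle D-C-A-D are not bridges since each lies on that cycle.
Every edge lies on some cycle, so there are no bridges.

none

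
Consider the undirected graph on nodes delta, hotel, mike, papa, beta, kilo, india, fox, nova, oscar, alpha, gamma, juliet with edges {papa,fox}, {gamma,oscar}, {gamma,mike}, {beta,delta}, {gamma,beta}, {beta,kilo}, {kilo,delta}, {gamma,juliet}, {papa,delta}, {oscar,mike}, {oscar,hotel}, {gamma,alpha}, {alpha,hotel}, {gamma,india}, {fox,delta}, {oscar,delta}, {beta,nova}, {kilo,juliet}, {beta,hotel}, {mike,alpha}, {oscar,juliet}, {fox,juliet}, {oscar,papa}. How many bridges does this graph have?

The edges on the cycle gamma-oscar-papa-fox-juliet-kilo-beta-gamma are not bridges since each lies on that cycle.
But removing nova–beta disconnects nova from beta; removing gamma–india disconnects gamma from india — these are bridges.
That makes 2 bridges.

2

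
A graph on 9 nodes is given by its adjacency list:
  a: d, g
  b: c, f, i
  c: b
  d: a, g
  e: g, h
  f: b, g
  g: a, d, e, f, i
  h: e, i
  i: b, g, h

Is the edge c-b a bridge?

Yes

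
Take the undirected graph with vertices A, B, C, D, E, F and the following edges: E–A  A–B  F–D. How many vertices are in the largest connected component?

3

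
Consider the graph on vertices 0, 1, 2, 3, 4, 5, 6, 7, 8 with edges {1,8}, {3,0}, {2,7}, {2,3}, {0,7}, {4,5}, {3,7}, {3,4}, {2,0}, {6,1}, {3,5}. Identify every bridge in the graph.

The edges on the cycle 2-3-0-2 are not bridges since each lies on that cycle.
But removing 6 - 1 disconnects 6 from 1; removing 8 - 1 disconnects 8 from 1 — these are bridges.

1-6, 1-8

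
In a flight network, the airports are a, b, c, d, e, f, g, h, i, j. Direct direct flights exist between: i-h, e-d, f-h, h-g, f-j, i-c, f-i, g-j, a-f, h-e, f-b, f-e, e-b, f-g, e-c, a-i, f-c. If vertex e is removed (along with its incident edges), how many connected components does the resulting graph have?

2

With e gone, the remaining components are: {d}; {a, b, c, f, g, h, i, j}.
That is 2 components.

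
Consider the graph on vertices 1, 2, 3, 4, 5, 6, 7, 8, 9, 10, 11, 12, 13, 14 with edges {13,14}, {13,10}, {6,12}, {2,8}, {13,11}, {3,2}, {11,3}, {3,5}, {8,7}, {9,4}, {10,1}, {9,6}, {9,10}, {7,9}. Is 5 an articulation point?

No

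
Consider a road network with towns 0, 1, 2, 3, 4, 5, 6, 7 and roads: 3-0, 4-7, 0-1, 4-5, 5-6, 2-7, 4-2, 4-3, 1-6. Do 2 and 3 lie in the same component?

From 2 we can reach 0, 1, 2, 3, 4, 5, 6, 7, which includes 3.

Yes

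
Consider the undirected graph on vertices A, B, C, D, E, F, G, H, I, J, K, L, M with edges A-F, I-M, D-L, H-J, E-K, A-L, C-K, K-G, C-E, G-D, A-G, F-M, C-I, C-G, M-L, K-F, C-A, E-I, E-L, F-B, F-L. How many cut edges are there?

2

The edges on the cycle C-E-L-F-A-C are not bridges since each lies on that cycle.
But removing F-B disconnects F from B; removing H-J disconnects H from J — these are bridges.
That makes 2 bridges.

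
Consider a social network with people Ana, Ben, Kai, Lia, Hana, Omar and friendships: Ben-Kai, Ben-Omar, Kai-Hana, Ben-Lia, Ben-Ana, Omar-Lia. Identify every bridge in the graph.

The edges on the cycle Ben-Omar-Lia-Ben are not bridges since each lies on that cycle.
But removing Ben-Ana disconnects Ben from Ana; removing Ben-Kai disconnects Ben from Kai; removing Hana-Kai disconnects Hana from Kai — these are bridges.

Ana-Ben, Ben-Kai, Hana-Kai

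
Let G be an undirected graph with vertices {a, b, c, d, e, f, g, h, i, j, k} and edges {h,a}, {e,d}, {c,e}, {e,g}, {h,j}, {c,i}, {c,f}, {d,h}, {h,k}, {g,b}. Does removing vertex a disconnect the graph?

No

Deleting a leaves 1 component (was 1), so a is not a cut vertex.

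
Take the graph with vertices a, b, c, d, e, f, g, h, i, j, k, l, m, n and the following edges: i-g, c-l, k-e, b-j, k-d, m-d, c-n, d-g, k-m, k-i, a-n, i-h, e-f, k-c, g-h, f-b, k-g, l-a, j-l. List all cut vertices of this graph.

Removing k increases the component count from 1 to 2, so k is a cut vertex.
By contrast removing a leaves 1 component; it is not a cut vertex. No other vertex is a cut vertex either.

k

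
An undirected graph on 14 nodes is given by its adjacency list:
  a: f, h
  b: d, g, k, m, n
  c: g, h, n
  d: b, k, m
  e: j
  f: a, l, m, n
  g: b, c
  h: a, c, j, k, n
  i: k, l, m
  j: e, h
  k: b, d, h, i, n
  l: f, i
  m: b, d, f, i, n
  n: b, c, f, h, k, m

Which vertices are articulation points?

h, j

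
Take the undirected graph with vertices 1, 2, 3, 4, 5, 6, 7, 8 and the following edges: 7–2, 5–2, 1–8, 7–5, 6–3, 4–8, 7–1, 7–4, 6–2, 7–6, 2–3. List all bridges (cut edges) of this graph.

none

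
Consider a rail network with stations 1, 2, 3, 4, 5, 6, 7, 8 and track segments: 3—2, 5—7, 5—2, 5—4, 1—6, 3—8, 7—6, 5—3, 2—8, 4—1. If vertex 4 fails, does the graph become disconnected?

No

Deleting 4 leaves 1 component (was 1) (its neighbors 1, 5 remain connected to each other), so 4 is not a cut vertex.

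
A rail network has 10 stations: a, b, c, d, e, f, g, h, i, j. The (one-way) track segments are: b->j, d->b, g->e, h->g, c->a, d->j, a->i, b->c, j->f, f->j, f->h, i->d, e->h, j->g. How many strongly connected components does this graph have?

{a, b, c, d, i} are all mutually reachable — one SCC of size 5.
{e, g, h} are all mutually reachable — one SCC of size 3.
{f, j} are all mutually reachable — one SCC of size 2.
That gives 3 strongly connected components.

3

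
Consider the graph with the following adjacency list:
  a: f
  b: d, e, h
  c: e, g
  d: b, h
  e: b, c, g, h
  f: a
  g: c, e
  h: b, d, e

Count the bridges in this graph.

The edges on the cycle e-c-g-e are not bridges since each lies on that cycle.
But removing a-f disconnects a from f — this is a bridge.

1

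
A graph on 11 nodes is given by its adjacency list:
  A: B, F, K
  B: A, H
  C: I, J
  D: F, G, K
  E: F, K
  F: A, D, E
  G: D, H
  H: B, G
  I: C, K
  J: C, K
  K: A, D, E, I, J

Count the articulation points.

1

Removing K increases the component count from 1 to 2, so K is a cut vertex.
By contrast removing F leaves 1 component; it is not a cut vertex. No other vertex is a cut vertex either.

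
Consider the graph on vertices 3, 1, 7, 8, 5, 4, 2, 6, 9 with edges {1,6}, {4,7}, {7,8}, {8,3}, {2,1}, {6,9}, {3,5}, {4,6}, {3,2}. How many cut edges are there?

2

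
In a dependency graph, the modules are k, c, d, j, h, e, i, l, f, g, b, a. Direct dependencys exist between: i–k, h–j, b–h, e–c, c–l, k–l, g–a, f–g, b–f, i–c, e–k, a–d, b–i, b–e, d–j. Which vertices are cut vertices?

Removing b increases the component count from 1 to 2, so b is a cut vertex.
By contrast removing i leaves 1 component; it is not a cut vertex. No other vertex is a cut vertex either.

b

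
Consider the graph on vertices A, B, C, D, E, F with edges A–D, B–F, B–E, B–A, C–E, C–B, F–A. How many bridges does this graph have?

The edges on the cycle B-F-A-B are not bridges since each lies on that cycle.
But removing D–A disconnects D from A — this is a bridge.

1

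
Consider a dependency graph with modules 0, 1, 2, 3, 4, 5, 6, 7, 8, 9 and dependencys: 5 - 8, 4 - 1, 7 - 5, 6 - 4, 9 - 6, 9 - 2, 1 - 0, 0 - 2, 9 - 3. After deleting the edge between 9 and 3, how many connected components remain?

Before removal there are 2 components.
9 - 3 is a bridge — removing it separates 9's side from 3's side.
After removal: 3 components.

3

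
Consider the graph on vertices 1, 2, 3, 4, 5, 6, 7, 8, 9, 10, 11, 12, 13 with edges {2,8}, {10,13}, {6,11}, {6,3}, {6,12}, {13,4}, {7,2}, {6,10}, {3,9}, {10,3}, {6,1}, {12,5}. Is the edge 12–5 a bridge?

Removing 12–5 leaves no path between 12 and 5: the component count goes from 2 to 3. So it is a bridge.

Yes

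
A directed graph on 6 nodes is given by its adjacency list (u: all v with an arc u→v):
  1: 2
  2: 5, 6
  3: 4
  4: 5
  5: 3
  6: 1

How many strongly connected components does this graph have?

{1, 2, 6} are all mutually reachable — one SCC of size 3.
{3, 4, 5} are all mutually reachable — one SCC of size 3.
That gives 2 strongly connected components.

2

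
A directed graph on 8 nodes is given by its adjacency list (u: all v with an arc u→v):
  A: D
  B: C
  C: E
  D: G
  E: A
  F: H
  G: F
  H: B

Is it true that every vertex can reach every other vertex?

From A we can reach every vertex (A, B, C, D, E, F, G, H), and every vertex can reach A (A, B, C, D, E, F, G, H). So the whole graph is one strongly connected component.

Yes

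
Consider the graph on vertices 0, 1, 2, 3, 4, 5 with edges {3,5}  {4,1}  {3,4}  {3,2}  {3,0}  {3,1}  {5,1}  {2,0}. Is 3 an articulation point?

Deleting 3 raises the number of components from 1 to 2, so 3 is a cut vertex.

Yes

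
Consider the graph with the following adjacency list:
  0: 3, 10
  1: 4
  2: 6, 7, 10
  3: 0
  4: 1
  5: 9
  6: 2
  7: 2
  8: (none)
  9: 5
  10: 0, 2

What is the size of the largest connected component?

6

8 is isolated — a component by itself.
Starting from 1 we can reach 1, 4. That is one component of size 2.
Starting from 5 we can reach 5, 9. That is one component of size 2.
Starting from 0 we can reach 0, 2, 3, 6, 7, 10. That is one component of size 6.
The largest has 6 vertices.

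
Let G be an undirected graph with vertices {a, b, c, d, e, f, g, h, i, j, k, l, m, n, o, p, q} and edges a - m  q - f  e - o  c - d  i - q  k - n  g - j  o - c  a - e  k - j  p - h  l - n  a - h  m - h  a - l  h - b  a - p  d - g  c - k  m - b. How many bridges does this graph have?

The edges on the cycle c-d-g-j-k-c are not bridges since each lies on that cycle.
But removing i - q disconnects i from q; removing f - q disconnects f from q — these are bridges.
That makes 2 bridges.

2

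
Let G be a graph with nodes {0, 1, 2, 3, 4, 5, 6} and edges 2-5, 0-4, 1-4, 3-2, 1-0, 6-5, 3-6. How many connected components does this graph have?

2

Starting from 0 we can reach 0, 1, 4. That is one component of size 3.
Starting from 2 we can reach 2, 3, 5, 6. That is one component of size 4.
Total: 2 components.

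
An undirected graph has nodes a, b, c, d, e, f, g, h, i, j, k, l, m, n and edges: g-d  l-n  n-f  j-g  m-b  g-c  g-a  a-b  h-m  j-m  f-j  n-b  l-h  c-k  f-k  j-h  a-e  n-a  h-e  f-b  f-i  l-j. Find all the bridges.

The edges on the cycle f-j-g-c-k-f are not bridges since each lies on that cycle.
But removing d-g disconnects d from g; removing f-i disconnects f from i — these are bridges.

d-g, f-i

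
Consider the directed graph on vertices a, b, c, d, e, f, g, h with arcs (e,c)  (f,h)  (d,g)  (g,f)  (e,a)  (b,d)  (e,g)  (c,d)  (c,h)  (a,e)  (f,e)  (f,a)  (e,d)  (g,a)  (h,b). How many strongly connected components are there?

{a, b, c, d, e, f, g, h} are all mutually reachable — one SCC of size 8.
That gives 1 strongly connected component.

1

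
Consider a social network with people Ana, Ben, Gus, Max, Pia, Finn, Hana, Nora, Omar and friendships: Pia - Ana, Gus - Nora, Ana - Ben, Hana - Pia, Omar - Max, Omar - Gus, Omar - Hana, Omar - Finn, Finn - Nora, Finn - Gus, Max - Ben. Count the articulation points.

Removing Omar increases the component count from 1 to 2, so Omar is a cut vertex.
By contrast removing Ana leaves 1 component; it is not a cut vertex. No other vertex is a cut vertex either.

1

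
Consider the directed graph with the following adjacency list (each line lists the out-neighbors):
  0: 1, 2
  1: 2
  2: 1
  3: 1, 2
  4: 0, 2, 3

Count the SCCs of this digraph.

4

{1, 2} are all mutually reachable — one SCC of size 2.
{4} is an SCC by itself.
{0} is an SCC by itself.
{3} is an SCC by itself.
That gives 4 strongly connected components.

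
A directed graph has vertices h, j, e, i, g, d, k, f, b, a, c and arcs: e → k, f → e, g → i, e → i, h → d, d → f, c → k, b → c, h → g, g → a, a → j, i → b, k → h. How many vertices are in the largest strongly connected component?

9

{b, c, d, e, f, g, h, i, k} are all mutually reachable — one SCC of size 9.
{a} is an SCC by itself.
{j} is an SCC by itself.
The largest has 9 vertices.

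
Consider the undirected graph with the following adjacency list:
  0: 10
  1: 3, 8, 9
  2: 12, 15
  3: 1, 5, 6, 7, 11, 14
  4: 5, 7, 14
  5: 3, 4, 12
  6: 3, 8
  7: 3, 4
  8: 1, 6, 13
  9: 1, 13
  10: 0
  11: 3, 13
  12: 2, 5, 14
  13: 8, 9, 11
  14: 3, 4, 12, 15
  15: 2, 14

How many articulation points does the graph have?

1

Removing 3 increases the component count from 2 to 3, so 3 is a cut vertex.
By contrast removing 0 leaves 2 components; it is not a cut vertex. No other vertex is a cut vertex either.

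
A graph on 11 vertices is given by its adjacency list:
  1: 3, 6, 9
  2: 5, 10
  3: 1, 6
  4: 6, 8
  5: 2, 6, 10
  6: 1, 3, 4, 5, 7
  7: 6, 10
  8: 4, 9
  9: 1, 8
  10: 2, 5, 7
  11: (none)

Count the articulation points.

Removing 6 increases the component count from 2 to 3, so 6 is a cut vertex.
By contrast removing 4 leaves 2 components; it is not a cut vertex. No other vertex is a cut vertex either.

1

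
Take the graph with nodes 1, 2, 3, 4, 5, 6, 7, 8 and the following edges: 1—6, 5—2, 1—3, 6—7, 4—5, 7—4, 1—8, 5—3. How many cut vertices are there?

Removing 1 increases the component count from 1 to 2, so 1 is a cut vertex.
Removing 5 increases the component count from 1 to 2, so 5 is a cut vertex.
By contrast removing 6 leaves 1 component; it is not a cut vertex. No other vertex is a cut vertex either.

2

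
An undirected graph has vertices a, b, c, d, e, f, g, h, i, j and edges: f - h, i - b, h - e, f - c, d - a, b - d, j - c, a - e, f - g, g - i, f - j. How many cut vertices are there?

1

Removing f increases the component count from 1 to 2, so f is a cut vertex.
By contrast removing g leaves 1 component; it is not a cut vertex. No other vertex is a cut vertex either.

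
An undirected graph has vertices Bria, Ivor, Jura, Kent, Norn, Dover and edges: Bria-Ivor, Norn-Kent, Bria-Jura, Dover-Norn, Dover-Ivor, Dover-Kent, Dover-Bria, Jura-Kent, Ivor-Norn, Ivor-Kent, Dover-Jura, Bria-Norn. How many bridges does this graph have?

0

The edges on the cycle Bria-Ivor-Norn-Bria are not bridges since each lies on that cycle.
Every edge lies on some cycle, so there are no bridges.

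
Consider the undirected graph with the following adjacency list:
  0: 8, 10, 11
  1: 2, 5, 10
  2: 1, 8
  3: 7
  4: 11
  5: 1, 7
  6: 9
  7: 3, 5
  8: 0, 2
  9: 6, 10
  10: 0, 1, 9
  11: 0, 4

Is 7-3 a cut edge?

Yes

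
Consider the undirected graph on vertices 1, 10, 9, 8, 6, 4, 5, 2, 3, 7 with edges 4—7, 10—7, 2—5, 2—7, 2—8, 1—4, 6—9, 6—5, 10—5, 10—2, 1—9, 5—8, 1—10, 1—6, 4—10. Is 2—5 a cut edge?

No

After removing 2—5, the path 2-10-5 still connects them, so the edge is not a bridge.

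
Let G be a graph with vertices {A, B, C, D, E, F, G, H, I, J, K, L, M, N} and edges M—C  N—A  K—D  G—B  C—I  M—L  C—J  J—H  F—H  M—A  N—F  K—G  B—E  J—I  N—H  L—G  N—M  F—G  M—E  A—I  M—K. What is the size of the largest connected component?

14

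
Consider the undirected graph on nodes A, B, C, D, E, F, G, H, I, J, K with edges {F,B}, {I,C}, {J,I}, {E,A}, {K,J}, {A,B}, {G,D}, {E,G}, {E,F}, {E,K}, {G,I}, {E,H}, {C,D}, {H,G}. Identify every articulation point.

Removing E increases the component count from 1 to 2, so E is a cut vertex.
By contrast removing A leaves 1 component; it is not a cut vertex. No other vertex is a cut vertex either.

E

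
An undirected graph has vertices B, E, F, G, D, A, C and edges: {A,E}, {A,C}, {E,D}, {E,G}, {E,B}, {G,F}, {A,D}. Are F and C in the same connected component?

From F we can reach A, B, C, D, E, F, G, which includes C.

Yes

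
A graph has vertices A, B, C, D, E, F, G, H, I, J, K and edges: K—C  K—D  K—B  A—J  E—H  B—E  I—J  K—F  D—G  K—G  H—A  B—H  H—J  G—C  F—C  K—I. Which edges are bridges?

The edges on the cycle B-E-H-B are not bridges since each lies on that cycle.
Every edge lies on some cycle, so there are no bridges.

none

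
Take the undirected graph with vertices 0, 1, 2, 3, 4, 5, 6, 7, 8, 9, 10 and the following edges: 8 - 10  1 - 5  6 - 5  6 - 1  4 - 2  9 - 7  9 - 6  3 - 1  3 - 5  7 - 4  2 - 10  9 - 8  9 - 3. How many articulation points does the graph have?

1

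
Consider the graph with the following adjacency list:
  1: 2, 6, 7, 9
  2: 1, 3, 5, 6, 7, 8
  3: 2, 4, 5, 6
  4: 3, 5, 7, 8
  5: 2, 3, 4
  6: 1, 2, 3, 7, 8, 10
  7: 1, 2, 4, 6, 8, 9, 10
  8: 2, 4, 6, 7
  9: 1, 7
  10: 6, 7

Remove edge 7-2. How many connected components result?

7 and 2 are still connected via 7-1-2, so the component count stays at 1.

1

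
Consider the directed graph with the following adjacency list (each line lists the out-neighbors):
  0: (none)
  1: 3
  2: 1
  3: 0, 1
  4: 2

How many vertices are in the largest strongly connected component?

{1, 3} are all mutually reachable — one SCC of size 2.
{0} is an SCC by itself.
{4} is an SCC by itself.
{2} is an SCC by itself.
The largest has 2 vertices.

2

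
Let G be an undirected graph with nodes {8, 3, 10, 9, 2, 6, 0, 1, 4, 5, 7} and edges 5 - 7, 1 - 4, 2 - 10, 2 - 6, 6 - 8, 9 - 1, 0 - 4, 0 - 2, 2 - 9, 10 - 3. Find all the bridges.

The edges on the cycle 0-2-9-1-4-0 are not bridges since each lies on that cycle.
But removing 5 - 7 disconnects 5 from 7; removing 6 - 8 disconnects 6 from 8; removing 2 - 10 disconnects 2 from 10; removing 2 - 6 disconnects 2 from 6 — these are bridges.
In total 5 edges are bridges.

10-2, 10-3, 2-6, 5-7, 6-8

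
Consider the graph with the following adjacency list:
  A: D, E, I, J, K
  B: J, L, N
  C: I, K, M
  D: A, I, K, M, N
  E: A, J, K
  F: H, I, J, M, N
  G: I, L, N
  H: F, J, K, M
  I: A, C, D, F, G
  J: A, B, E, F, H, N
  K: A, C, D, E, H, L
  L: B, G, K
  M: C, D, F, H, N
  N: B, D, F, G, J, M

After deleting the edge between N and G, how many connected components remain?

1

N and G are still connected via N-F-I-G, so the component count stays at 1.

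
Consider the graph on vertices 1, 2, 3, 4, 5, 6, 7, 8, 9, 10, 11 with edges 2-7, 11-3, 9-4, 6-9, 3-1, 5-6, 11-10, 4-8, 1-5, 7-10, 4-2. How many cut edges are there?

1

The edges on the cycle 11-3-1-5-6-9-4-2-7-10-11 are not bridges since each lies on that cycle.
But removing 8-4 disconnects 8 from 4 — this is a bridge.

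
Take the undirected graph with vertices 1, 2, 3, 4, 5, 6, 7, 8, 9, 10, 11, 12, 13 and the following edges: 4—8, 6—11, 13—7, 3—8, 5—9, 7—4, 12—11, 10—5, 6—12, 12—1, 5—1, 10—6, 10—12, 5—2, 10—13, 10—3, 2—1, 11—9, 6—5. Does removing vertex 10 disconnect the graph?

Yes

Deleting 10 raises the number of components from 1 to 2, so 10 is a cut vertex.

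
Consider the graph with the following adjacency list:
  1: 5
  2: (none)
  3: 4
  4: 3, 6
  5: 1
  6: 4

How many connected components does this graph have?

2 is isolated — a component by itself.
Starting from 1 we can reach 1, 5. That is one component of size 2.
Starting from 3 we can reach 3, 4, 6. That is one component of size 3.
Total: 3 components.

3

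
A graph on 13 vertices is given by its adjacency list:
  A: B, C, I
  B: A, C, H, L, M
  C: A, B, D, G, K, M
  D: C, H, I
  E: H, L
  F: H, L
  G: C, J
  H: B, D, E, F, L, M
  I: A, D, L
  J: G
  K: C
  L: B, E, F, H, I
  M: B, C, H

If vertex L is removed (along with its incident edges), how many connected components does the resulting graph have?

1

With L gone, the remaining components are: {A, B, C, D, E, F, G, H, I, J, K, M}.
That is 1 component.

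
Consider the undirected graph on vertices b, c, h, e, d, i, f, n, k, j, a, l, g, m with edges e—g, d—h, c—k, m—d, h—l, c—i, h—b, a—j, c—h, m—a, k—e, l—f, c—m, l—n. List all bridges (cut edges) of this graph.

The edges on the cycle c-m-d-h-c are not bridges since each lies on that cycle.
But removing e—k disconnects e from k; removing c—k disconnects c from k; removing n—l disconnects n from l; removing h—l disconnects h from l — these are bridges.
In total 10 edges are bridges.

a-j, a-m, b-h, c-i, c-k, e-g, e-k, f-l, h-l, l-n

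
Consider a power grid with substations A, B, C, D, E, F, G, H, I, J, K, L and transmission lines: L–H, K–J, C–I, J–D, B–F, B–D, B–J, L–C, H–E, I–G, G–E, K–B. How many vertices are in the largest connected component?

A is isolated — a component by itself.
Starting from B we can reach B, D, F, J, K. That is one component of size 5.
Starting from C we can reach C, E, G, H, I, L. That is one component of size 6.
The largest has 6 vertices.

6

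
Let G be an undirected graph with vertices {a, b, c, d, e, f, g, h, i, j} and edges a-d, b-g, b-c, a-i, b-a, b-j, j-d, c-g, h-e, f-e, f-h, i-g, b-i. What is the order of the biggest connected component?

7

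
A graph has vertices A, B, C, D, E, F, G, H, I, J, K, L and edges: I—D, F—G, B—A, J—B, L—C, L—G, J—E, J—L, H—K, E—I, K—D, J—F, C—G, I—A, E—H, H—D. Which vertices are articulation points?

Removing J increases the component count from 1 to 2, so J is a cut vertex.
By contrast removing F leaves 1 component; it is not a cut vertex. No other vertex is a cut vertex either.

J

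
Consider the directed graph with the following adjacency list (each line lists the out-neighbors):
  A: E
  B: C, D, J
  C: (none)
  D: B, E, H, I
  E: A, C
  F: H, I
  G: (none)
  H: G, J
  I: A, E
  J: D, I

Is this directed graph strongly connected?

No

There is no directed path from D to F, so the graph is not strongly connected.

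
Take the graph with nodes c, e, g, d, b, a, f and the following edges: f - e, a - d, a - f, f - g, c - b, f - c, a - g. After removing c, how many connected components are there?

2

With c gone, the remaining components are: {b}; {a, d, e, f, g}.
That is 2 components.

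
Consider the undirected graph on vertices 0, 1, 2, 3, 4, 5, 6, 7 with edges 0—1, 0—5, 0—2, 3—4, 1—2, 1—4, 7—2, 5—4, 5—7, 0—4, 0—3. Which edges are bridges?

The edges on the cycle 0-5-7-2-0 are not bridges since each lies on that cycle.
Every edge lies on some cycle, so there are no bridges.

none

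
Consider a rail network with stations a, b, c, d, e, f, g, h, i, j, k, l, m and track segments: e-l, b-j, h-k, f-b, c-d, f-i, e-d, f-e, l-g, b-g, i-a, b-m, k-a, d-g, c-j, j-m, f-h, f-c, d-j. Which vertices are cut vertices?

Removing f increases the component count from 1 to 2, so f is a cut vertex.
By contrast removing d leaves 1 component; it is not a cut vertex. No other vertex is a cut vertex either.

f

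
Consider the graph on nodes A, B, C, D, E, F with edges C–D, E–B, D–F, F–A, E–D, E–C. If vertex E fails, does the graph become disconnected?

Yes

Deleting E raises the number of components from 1 to 2, so E is a cut vertex.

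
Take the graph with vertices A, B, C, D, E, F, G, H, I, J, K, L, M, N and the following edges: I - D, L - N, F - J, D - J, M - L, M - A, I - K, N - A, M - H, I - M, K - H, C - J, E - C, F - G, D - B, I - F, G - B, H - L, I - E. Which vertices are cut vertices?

Removing I increases the component count from 1 to 2, so I is a cut vertex.
By contrast removing L leaves 1 component; it is not a cut vertex. No other vertex is a cut vertex either.

I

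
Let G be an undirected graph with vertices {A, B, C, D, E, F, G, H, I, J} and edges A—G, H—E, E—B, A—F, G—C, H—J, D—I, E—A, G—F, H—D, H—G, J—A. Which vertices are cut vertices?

Removing D increases the component count from 1 to 2, so D is a cut vertex.
Removing E increases the component count from 1 to 2, so E is a cut vertex.
Removing G increases the component count from 1 to 2, so G is a cut vertex.
Likewise H is a cut vertex.
By contrast removing A leaves 1 component; it is not a cut vertex. No other vertex is a cut vertex either.

D, E, G, H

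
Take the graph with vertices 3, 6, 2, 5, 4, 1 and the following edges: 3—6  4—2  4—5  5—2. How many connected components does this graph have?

3

1 is isolated — a component by itself.
Starting from 3 we can reach 3, 6. That is one component of size 2.
Starting from 2 we can reach 2, 4, 5. That is one component of size 3.
Total: 3 components.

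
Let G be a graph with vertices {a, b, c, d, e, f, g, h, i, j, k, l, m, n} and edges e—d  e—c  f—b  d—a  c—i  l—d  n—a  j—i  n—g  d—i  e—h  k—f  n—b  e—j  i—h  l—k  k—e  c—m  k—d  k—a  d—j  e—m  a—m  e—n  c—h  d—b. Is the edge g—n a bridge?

Yes

Removing g—n leaves no path between g and n: the component count goes from 1 to 2. So it is a bridge.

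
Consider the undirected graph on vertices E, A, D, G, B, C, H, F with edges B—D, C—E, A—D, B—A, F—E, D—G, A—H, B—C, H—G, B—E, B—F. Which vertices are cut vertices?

Removing B increases the component count from 1 to 2, so B is a cut vertex.
By contrast removing H leaves 1 component; it is not a cut vertex. No other vertex is a cut vertex either.

B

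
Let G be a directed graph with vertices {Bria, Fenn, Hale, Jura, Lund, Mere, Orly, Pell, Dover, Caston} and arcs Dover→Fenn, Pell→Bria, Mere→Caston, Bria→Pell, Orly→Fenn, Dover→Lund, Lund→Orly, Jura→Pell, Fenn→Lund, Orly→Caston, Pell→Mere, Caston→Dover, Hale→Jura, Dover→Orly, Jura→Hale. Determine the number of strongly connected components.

4

{Fenn, Lund, Orly, Dover, Caston} are all mutually reachable — one SCC of size 5.
{Hale, Jura} are all mutually reachable — one SCC of size 2.
{Bria, Pell} are all mutually reachable — one SCC of size 2.
{Mere} is an SCC by itself.
That gives 4 strongly connected components.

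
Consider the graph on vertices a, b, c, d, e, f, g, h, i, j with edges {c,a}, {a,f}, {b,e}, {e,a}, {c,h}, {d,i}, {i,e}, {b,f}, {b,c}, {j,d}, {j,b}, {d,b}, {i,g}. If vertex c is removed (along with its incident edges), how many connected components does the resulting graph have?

With c gone, the remaining components are: {h}; {a, b, d, e, f, g, i, j}.
That is 2 components.

2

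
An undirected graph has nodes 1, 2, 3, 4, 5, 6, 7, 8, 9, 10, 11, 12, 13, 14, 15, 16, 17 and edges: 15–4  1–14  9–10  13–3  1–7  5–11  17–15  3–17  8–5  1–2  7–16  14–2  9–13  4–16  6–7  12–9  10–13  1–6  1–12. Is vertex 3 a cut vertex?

Deleting 3 leaves 2 components (was 2), so 3 is not a cut vertex.

No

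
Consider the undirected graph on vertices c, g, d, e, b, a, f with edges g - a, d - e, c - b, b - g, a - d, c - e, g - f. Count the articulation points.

Removing g increases the component count from 1 to 2, so g is a cut vertex.
By contrast removing a leaves 1 component; it is not a cut vertex. No other vertex is a cut vertex either.

1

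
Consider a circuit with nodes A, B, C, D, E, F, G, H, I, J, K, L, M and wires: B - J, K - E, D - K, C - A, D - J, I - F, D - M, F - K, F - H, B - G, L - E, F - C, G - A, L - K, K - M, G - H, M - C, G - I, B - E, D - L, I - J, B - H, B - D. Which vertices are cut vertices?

none

Removing K, for instance, still leaves 1 component. No single vertex removal increases the component count — the graph has no articulation points.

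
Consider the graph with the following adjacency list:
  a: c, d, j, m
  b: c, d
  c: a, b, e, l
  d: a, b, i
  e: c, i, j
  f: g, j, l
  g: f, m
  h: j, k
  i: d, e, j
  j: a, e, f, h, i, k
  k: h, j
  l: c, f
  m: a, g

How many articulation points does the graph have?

Removing j increases the component count from 1 to 2, so j is a cut vertex.
By contrast removing f leaves 1 component; it is not a cut vertex. No other vertex is a cut vertex either.

1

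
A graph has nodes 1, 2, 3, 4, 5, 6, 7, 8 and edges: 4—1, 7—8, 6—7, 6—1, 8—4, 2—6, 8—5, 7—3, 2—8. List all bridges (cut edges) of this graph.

3-7, 5-8

The edges on the cycle 6-7-8-4-1-6 are not bridges since each lies on that cycle.
But removing 7—3 disconnects 7 from 3; removing 5—8 disconnects 5 from 8 — these are bridges.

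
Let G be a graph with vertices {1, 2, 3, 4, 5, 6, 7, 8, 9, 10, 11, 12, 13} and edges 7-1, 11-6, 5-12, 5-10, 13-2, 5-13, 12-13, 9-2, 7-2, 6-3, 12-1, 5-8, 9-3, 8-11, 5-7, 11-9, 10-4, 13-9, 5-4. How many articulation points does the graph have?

1

Removing 5 increases the component count from 1 to 2, so 5 is a cut vertex.
By contrast removing 9 leaves 1 component; it is not a cut vertex. No other vertex is a cut vertex either.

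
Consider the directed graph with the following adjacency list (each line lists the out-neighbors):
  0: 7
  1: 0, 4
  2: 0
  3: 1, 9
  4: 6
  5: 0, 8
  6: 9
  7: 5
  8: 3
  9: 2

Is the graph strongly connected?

From 2 we can reach every vertex (0, 1, 2, 3, 4, 5, 6, 7, 8, 9), and every vertex can reach 2 (0, 1, 2, 3, 4, 5, 6, 7, 8, 9). So the whole graph is one strongly connected component.

Yes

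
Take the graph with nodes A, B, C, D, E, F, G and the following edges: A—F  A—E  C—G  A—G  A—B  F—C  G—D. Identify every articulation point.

A, G

Removing A increases the component count from 1 to 3, so A is a cut vertex.
Removing G increases the component count from 1 to 2, so G is a cut vertex.
By contrast removing F leaves 1 component; it is not a cut vertex. No other vertex is a cut vertex either.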